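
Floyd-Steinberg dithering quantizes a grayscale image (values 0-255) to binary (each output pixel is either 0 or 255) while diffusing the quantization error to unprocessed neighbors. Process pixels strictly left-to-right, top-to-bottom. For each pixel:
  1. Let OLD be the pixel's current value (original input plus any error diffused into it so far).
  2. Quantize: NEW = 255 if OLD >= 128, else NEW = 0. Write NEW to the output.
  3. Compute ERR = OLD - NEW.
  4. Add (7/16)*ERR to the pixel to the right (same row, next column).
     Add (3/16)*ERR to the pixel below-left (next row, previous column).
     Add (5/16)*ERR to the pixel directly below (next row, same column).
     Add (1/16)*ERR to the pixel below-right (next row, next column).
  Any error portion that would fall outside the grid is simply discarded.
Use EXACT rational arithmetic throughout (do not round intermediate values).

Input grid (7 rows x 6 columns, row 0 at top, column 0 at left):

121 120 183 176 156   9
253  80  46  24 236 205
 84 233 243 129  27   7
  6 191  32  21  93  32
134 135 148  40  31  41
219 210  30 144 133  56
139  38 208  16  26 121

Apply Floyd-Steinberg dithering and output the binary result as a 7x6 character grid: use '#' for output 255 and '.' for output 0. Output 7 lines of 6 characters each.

(0,0): OLD=121 → NEW=0, ERR=121
(0,1): OLD=2767/16 → NEW=255, ERR=-1313/16
(0,2): OLD=37657/256 → NEW=255, ERR=-27623/256
(0,3): OLD=527535/4096 → NEW=255, ERR=-516945/4096
(0,4): OLD=6605001/65536 → NEW=0, ERR=6605001/65536
(0,5): OLD=55672191/1048576 → NEW=0, ERR=55672191/1048576
(1,0): OLD=70509/256 → NEW=255, ERR=5229/256
(1,1): OLD=103675/2048 → NEW=0, ERR=103675/2048
(1,2): OLD=369303/65536 → NEW=0, ERR=369303/65536
(1,3): OLD=-215285/262144 → NEW=0, ERR=-215285/262144
(1,4): OLD=4516473729/16777216 → NEW=255, ERR=238283649/16777216
(1,5): OLD=62841909559/268435456 → NEW=255, ERR=-5609131721/268435456
(2,0): OLD=3272697/32768 → NEW=0, ERR=3272697/32768
(2,1): OLD=309170499/1048576 → NEW=255, ERR=41783619/1048576
(2,2): OLD=4449391241/16777216 → NEW=255, ERR=171201161/16777216
(2,3): OLD=18283541633/134217728 → NEW=255, ERR=-15941979007/134217728
(2,4): OLD=-105208744189/4294967296 → NEW=0, ERR=-105208744189/4294967296
(2,5): OLD=-643154795707/68719476736 → NEW=0, ERR=-643154795707/68719476736
(3,0): OLD=749645673/16777216 → NEW=0, ERR=749645673/16777216
(3,1): OLD=31025302837/134217728 → NEW=255, ERR=-3200217803/134217728
(3,2): OLD=5344182383/1073741824 → NEW=0, ERR=5344182383/1073741824
(3,3): OLD=-1229769258291/68719476736 → NEW=0, ERR=-1229769258291/68719476736
(3,4): OLD=37568869700653/549755813888 → NEW=0, ERR=37568869700653/549755813888
(3,5): OLD=505264153530755/8796093022208 → NEW=0, ERR=505264153530755/8796093022208
(4,0): OLD=308147982343/2147483648 → NEW=255, ERR=-239460347897/2147483648
(4,1): OLD=2834344560603/34359738368 → NEW=0, ERR=2834344560603/34359738368
(4,2): OLD=198790863831841/1099511627776 → NEW=255, ERR=-81584601251039/1099511627776
(4,3): OLD=265099353320197/17592186044416 → NEW=0, ERR=265099353320197/17592186044416
(4,4): OLD=19309202894438229/281474976710656 → NEW=0, ERR=19309202894438229/281474976710656
(4,5): OLD=419889530834913075/4503599627370496 → NEW=0, ERR=419889530834913075/4503599627370496
(5,0): OLD=109742729091521/549755813888 → NEW=255, ERR=-30445003449919/549755813888
(5,1): OLD=3354266648848593/17592186044416 → NEW=255, ERR=-1131740792477487/17592186044416
(5,2): OLD=-1879110935558261/140737488355328 → NEW=0, ERR=-1879110935558261/140737488355328
(5,3): OLD=680460692272200233/4503599627370496 → NEW=255, ERR=-467957212707276247/4503599627370496
(5,4): OLD=1147528722075406217/9007199254740992 → NEW=0, ERR=1147528722075406217/9007199254740992
(5,5): OLD=20919941387746926429/144115188075855872 → NEW=255, ERR=-15829431571596320931/144115188075855872
(6,0): OLD=30858598833361683/281474976710656 → NEW=0, ERR=30858598833361683/281474976710656
(6,1): OLD=269745206895703575/4503599627370496 → NEW=0, ERR=269745206895703575/4503599627370496
(6,2): OLD=3720485244368387135/18014398509481984 → NEW=255, ERR=-873186375549518785/18014398509481984
(6,3): OLD=-4215116731863788637/288230376151711744 → NEW=0, ERR=-4215116731863788637/288230376151711744
(6,4): OLD=149076763845286954371/4611686018427387904 → NEW=0, ERR=149076763845286954371/4611686018427387904
(6,5): OLD=8026587132839628296885/73786976294838206464 → NEW=0, ERR=8026587132839628296885/73786976294838206464
Row 0: .###..
Row 1: #...##
Row 2: .###..
Row 3: .#....
Row 4: #.#...
Row 5: ##.#.#
Row 6: ..#...

Answer: .###..
#...##
.###..
.#....
#.#...
##.#.#
..#...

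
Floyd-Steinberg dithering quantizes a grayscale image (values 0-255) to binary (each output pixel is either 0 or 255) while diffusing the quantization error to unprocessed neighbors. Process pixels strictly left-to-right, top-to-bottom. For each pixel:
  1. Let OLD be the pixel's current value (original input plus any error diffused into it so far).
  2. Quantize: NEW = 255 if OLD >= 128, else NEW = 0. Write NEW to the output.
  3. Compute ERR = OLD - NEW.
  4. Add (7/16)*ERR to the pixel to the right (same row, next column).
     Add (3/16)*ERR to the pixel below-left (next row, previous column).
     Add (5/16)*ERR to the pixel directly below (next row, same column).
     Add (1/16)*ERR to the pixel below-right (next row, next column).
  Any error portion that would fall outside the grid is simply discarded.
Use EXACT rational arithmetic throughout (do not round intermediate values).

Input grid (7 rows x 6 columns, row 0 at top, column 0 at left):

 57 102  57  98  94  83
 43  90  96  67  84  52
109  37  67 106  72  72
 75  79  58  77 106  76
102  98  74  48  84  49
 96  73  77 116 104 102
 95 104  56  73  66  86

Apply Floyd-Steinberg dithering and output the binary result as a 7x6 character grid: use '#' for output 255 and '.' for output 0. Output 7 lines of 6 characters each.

Answer: ...#..
.#..#.
..#...
#..#.#
.#....
...##.
#.#...

Derivation:
(0,0): OLD=57 → NEW=0, ERR=57
(0,1): OLD=2031/16 → NEW=0, ERR=2031/16
(0,2): OLD=28809/256 → NEW=0, ERR=28809/256
(0,3): OLD=603071/4096 → NEW=255, ERR=-441409/4096
(0,4): OLD=3070521/65536 → NEW=0, ERR=3070521/65536
(0,5): OLD=108525455/1048576 → NEW=0, ERR=108525455/1048576
(1,0): OLD=21661/256 → NEW=0, ERR=21661/256
(1,1): OLD=391883/2048 → NEW=255, ERR=-130357/2048
(1,2): OLD=5966887/65536 → NEW=0, ERR=5966887/65536
(1,3): OLD=23324187/262144 → NEW=0, ERR=23324187/262144
(1,4): OLD=2520580721/16777216 → NEW=255, ERR=-1757609359/16777216
(1,5): OLD=11123467975/268435456 → NEW=0, ERR=11123467975/268435456
(2,0): OLD=4047081/32768 → NEW=0, ERR=4047081/32768
(2,1): OLD=98045203/1048576 → NEW=0, ERR=98045203/1048576
(2,2): OLD=2500888313/16777216 → NEW=255, ERR=-1777301767/16777216
(2,3): OLD=9865740401/134217728 → NEW=0, ERR=9865740401/134217728
(2,4): OLD=364003633619/4294967296 → NEW=0, ERR=364003633619/4294967296
(2,5): OLD=7935757202421/68719476736 → NEW=0, ERR=7935757202421/68719476736
(3,0): OLD=2199959769/16777216 → NEW=255, ERR=-2078230311/16777216
(3,1): OLD=5621302629/134217728 → NEW=0, ERR=5621302629/134217728
(3,2): OLD=67479053247/1073741824 → NEW=0, ERR=67479053247/1073741824
(3,3): OLD=9396353312253/68719476736 → NEW=255, ERR=-8127113255427/68719476736
(3,4): OLD=58818630569181/549755813888 → NEW=0, ERR=58818630569181/549755813888
(3,5): OLD=1444256236872147/8796093022208 → NEW=255, ERR=-798747483790893/8796093022208
(4,0): OLD=152778027543/2147483648 → NEW=0, ERR=152778027543/2147483648
(4,1): OLD=5025265602859/34359738368 → NEW=255, ERR=-3736467680981/34359738368
(4,2): OLD=29143377140497/1099511627776 → NEW=0, ERR=29143377140497/1099511627776
(4,3): OLD=820269843621301/17592186044416 → NEW=0, ERR=820269843621301/17592186044416
(4,4): OLD=31923741943978501/281474976710656 → NEW=0, ERR=31923741943978501/281474976710656
(4,5): OLD=346458116793881603/4503599627370496 → NEW=0, ERR=346458116793881603/4503599627370496
(5,0): OLD=53789397293745/549755813888 → NEW=0, ERR=53789397293745/549755813888
(5,1): OLD=1605098795921345/17592186044416 → NEW=0, ERR=1605098795921345/17592186044416
(5,2): OLD=17894236513805659/140737488355328 → NEW=0, ERR=17894236513805659/140737488355328
(5,3): OLD=941790385837863577/4503599627370496 → NEW=255, ERR=-206627519141612903/4503599627370496
(5,4): OLD=1231357491477524121/9007199254740992 → NEW=255, ERR=-1065478318481428839/9007199254740992
(5,5): OLD=11727541864513425133/144115188075855872 → NEW=0, ERR=11727541864513425133/144115188075855872
(6,0): OLD=40161722742275555/281474976710656 → NEW=255, ERR=-31614396318941725/281474976710656
(6,1): OLD=510387081184878503/4503599627370496 → NEW=0, ERR=510387081184878503/4503599627370496
(6,2): OLD=2565508852739511247/18014398509481984 → NEW=255, ERR=-2028162767178394673/18014398509481984
(6,3): OLD=-1391279931127512141/288230376151711744 → NEW=0, ERR=-1391279931127512141/288230376151711744
(6,4): OLD=181296876703303727443/4611686018427387904 → NEW=0, ERR=181296876703303727443/4611686018427387904
(6,5): OLD=8945639897538868303717/73786976294838206464 → NEW=0, ERR=8945639897538868303717/73786976294838206464
Row 0: ...#..
Row 1: .#..#.
Row 2: ..#...
Row 3: #..#.#
Row 4: .#....
Row 5: ...##.
Row 6: #.#...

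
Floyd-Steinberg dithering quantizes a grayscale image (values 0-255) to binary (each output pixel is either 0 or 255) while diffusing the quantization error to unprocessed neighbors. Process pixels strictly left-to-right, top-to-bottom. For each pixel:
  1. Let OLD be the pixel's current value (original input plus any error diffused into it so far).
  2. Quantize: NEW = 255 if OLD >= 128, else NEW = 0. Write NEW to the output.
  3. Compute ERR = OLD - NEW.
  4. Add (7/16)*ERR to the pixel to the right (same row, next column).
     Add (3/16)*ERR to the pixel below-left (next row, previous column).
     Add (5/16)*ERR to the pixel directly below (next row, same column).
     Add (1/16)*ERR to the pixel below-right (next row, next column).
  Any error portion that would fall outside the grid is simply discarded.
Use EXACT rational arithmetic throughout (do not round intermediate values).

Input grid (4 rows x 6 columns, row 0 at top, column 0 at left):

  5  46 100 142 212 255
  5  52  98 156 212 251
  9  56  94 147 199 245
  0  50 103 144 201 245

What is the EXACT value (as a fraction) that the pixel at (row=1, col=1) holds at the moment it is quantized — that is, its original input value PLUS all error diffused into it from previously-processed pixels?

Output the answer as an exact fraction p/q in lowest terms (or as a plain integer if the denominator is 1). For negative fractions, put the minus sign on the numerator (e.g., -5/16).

Answer: 198447/2048

Derivation:
(0,0): OLD=5 → NEW=0, ERR=5
(0,1): OLD=771/16 → NEW=0, ERR=771/16
(0,2): OLD=30997/256 → NEW=0, ERR=30997/256
(0,3): OLD=798611/4096 → NEW=255, ERR=-245869/4096
(0,4): OLD=12172549/65536 → NEW=255, ERR=-4539131/65536
(0,5): OLD=235612963/1048576 → NEW=255, ERR=-31773917/1048576
(1,0): OLD=3993/256 → NEW=0, ERR=3993/256
(1,1): OLD=198447/2048 → NEW=0, ERR=198447/2048
Target (1,1): original=52, with diffused error = 198447/2048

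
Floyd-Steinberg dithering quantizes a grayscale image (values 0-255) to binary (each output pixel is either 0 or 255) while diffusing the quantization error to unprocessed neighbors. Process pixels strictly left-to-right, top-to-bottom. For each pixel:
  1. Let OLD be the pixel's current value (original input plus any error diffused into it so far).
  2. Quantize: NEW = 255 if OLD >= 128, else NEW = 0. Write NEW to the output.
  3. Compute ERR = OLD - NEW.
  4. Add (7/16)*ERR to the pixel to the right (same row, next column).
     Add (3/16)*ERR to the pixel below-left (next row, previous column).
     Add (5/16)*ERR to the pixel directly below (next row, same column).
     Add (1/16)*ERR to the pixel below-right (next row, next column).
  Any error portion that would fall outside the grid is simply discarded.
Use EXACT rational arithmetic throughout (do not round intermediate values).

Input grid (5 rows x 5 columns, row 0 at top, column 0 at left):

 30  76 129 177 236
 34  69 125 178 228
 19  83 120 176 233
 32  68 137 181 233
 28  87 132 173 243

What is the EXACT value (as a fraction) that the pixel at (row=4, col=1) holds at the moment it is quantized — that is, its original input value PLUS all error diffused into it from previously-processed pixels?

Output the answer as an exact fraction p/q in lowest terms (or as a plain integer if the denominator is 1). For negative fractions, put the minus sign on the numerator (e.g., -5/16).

(0,0): OLD=30 → NEW=0, ERR=30
(0,1): OLD=713/8 → NEW=0, ERR=713/8
(0,2): OLD=21503/128 → NEW=255, ERR=-11137/128
(0,3): OLD=284537/2048 → NEW=255, ERR=-237703/2048
(0,4): OLD=6069327/32768 → NEW=255, ERR=-2286513/32768
(1,0): OLD=7691/128 → NEW=0, ERR=7691/128
(1,1): OLD=111309/1024 → NEW=0, ERR=111309/1024
(1,2): OLD=4232785/32768 → NEW=255, ERR=-4123055/32768
(1,3): OLD=8933757/131072 → NEW=0, ERR=8933757/131072
(1,4): OLD=479743703/2097152 → NEW=255, ERR=-55030057/2097152
(2,0): OLD=952863/16384 → NEW=0, ERR=952863/16384
(2,1): OLD=64265157/524288 → NEW=0, ERR=64265157/524288
(2,2): OLD=1290839951/8388608 → NEW=255, ERR=-848255089/8388608
(2,3): OLD=18827473981/134217728 → NEW=255, ERR=-15398046659/134217728
(2,4): OLD=384115912299/2147483648 → NEW=255, ERR=-163492417941/2147483648
(3,0): OLD=613689007/8388608 → NEW=0, ERR=613689007/8388608
(3,1): OLD=8253470851/67108864 → NEW=0, ERR=8253470851/67108864
(3,2): OLD=312151184785/2147483648 → NEW=255, ERR=-235457145455/2147483648
(3,3): OLD=328929792137/4294967296 → NEW=0, ERR=328929792137/4294967296
(3,4): OLD=16186484951949/68719476736 → NEW=255, ERR=-1336981615731/68719476736
(4,0): OLD=79372743905/1073741824 → NEW=0, ERR=79372743905/1073741824
(4,1): OLD=4871803938273/34359738368 → NEW=255, ERR=-3889929345567/34359738368
Target (4,1): original=87, with diffused error = 4871803938273/34359738368

Answer: 4871803938273/34359738368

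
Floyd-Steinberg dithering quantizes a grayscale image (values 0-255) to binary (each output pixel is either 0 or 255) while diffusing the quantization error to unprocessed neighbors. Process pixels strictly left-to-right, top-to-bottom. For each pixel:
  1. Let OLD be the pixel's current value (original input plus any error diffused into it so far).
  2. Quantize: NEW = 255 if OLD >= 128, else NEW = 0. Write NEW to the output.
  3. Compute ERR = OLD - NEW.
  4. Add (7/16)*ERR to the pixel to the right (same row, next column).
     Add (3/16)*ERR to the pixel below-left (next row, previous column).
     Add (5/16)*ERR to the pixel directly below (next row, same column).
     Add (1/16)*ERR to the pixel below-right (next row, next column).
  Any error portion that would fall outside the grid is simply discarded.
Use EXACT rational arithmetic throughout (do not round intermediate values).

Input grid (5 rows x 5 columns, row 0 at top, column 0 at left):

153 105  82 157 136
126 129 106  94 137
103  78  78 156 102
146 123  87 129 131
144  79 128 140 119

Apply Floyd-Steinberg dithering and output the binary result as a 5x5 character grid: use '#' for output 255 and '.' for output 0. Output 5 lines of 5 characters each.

(0,0): OLD=153 → NEW=255, ERR=-102
(0,1): OLD=483/8 → NEW=0, ERR=483/8
(0,2): OLD=13877/128 → NEW=0, ERR=13877/128
(0,3): OLD=418675/2048 → NEW=255, ERR=-103565/2048
(0,4): OLD=3731493/32768 → NEW=0, ERR=3731493/32768
(1,0): OLD=13497/128 → NEW=0, ERR=13497/128
(1,1): OLD=212943/1024 → NEW=255, ERR=-48177/1024
(1,2): OLD=3722043/32768 → NEW=0, ERR=3722043/32768
(1,3): OLD=20449791/131072 → NEW=255, ERR=-12973569/131072
(1,4): OLD=264496541/2097152 → NEW=0, ERR=264496541/2097152
(2,0): OLD=2082901/16384 → NEW=0, ERR=2082901/16384
(2,1): OLD=76968119/524288 → NEW=255, ERR=-56725321/524288
(2,2): OLD=374648165/8388608 → NEW=0, ERR=374648165/8388608
(2,3): OLD=23535762143/134217728 → NEW=255, ERR=-10689758497/134217728
(2,4): OLD=215568981081/2147483648 → NEW=0, ERR=215568981081/2147483648
(3,0): OLD=1387824965/8388608 → NEW=255, ERR=-751270075/8388608
(3,1): OLD=4451127073/67108864 → NEW=0, ERR=4451127073/67108864
(3,2): OLD=232527751931/2147483648 → NEW=0, ERR=232527751931/2147483648
(3,3): OLD=743442088339/4294967296 → NEW=255, ERR=-351774572141/4294967296
(3,4): OLD=8353446986335/68719476736 → NEW=0, ERR=8353446986335/68719476736
(4,0): OLD=137921400875/1073741824 → NEW=255, ERR=-135882764245/1073741824
(4,1): OLD=2029499079915/34359738368 → NEW=0, ERR=2029499079915/34359738368
(4,2): OLD=97013845221541/549755813888 → NEW=255, ERR=-43173887319899/549755813888
(4,3): OLD=964109917865963/8796093022208 → NEW=0, ERR=964109917865963/8796093022208
(4,4): OLD=28122302286855405/140737488355328 → NEW=255, ERR=-7765757243753235/140737488355328
Row 0: #..#.
Row 1: .#.#.
Row 2: .#.#.
Row 3: #..#.
Row 4: #.#.#

Answer: #..#.
.#.#.
.#.#.
#..#.
#.#.#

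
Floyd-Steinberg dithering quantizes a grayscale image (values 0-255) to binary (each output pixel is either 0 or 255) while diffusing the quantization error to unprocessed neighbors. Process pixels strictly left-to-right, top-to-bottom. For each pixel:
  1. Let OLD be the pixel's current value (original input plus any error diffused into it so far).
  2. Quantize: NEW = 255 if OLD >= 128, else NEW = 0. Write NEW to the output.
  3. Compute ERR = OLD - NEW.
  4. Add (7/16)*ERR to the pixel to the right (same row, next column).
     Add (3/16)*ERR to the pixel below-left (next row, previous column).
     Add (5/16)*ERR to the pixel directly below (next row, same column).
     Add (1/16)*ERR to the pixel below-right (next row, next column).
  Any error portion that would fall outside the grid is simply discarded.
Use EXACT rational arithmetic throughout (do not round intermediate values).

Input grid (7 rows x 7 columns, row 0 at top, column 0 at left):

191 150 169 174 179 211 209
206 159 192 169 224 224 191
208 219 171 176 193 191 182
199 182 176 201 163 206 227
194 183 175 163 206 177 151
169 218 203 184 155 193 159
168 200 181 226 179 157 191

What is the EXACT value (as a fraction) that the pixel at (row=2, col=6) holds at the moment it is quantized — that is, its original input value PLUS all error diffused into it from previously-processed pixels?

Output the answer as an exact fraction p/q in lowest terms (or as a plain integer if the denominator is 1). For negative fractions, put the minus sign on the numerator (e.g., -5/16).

(0,0): OLD=191 → NEW=255, ERR=-64
(0,1): OLD=122 → NEW=0, ERR=122
(0,2): OLD=1779/8 → NEW=255, ERR=-261/8
(0,3): OLD=20445/128 → NEW=255, ERR=-12195/128
(0,4): OLD=281227/2048 → NEW=255, ERR=-241013/2048
(0,5): OLD=5226957/32768 → NEW=255, ERR=-3128883/32768
(0,6): OLD=87674011/524288 → NEW=255, ERR=-46019429/524288
(1,0): OLD=1671/8 → NEW=255, ERR=-369/8
(1,1): OLD=10677/64 → NEW=255, ERR=-5643/64
(1,2): OLD=272365/2048 → NEW=255, ERR=-249875/2048
(1,3): OLD=505803/8192 → NEW=0, ERR=505803/8192
(1,4): OLD=99813387/524288 → NEW=255, ERR=-33880053/524288
(1,5): OLD=595909783/4194304 → NEW=255, ERR=-473637737/4194304
(1,6): OLD=7261054681/67108864 → NEW=0, ERR=7261054681/67108864
(2,0): OLD=181303/1024 → NEW=255, ERR=-79817/1024
(2,1): OLD=4311785/32768 → NEW=255, ERR=-4044055/32768
(2,2): OLD=44535283/524288 → NEW=0, ERR=44535283/524288
(2,3): OLD=892195395/4194304 → NEW=255, ERR=-177352125/4194304
(2,4): OLD=4596700841/33554432 → NEW=255, ERR=-3959679319/33554432
(2,5): OLD=129204676217/1073741824 → NEW=0, ERR=129204676217/1073741824
(2,6): OLD=4490802038815/17179869184 → NEW=255, ERR=109935396895/17179869184
Target (2,6): original=182, with diffused error = 4490802038815/17179869184

Answer: 4490802038815/17179869184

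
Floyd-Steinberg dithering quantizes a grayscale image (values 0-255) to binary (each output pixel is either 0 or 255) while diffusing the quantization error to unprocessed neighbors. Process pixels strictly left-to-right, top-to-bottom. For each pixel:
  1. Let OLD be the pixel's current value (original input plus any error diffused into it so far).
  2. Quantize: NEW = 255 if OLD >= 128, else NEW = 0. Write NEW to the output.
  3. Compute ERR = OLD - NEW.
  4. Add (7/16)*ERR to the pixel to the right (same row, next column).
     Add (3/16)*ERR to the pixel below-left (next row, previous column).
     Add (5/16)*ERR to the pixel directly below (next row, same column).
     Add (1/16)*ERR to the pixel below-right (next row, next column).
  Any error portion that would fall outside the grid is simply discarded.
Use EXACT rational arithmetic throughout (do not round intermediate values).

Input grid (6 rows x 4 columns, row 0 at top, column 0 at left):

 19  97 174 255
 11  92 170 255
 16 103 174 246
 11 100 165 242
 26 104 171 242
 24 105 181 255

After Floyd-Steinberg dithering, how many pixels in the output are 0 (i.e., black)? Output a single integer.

Answer: 11

Derivation:
(0,0): OLD=19 → NEW=0, ERR=19
(0,1): OLD=1685/16 → NEW=0, ERR=1685/16
(0,2): OLD=56339/256 → NEW=255, ERR=-8941/256
(0,3): OLD=981893/4096 → NEW=255, ERR=-62587/4096
(1,0): OLD=9391/256 → NEW=0, ERR=9391/256
(1,1): OLD=277705/2048 → NEW=255, ERR=-244535/2048
(1,2): OLD=7245949/65536 → NEW=0, ERR=7245949/65536
(1,3): OLD=310812667/1048576 → NEW=255, ERR=43425787/1048576
(2,0): OLD=166323/32768 → NEW=0, ERR=166323/32768
(2,1): OLD=95348193/1048576 → NEW=0, ERR=95348193/1048576
(2,2): OLD=521428037/2097152 → NEW=255, ERR=-13345723/2097152
(2,3): OLD=8827098449/33554432 → NEW=255, ERR=270718289/33554432
(3,0): OLD=497205635/16777216 → NEW=0, ERR=497205635/16777216
(3,1): OLD=37716700509/268435456 → NEW=255, ERR=-30734340771/268435456
(3,2): OLD=515894332067/4294967296 → NEW=0, ERR=515894332067/4294967296
(3,3): OLD=20387301358837/68719476736 → NEW=255, ERR=2863834791157/68719476736
(4,0): OLD=59242578183/4294967296 → NEW=0, ERR=59242578183/4294967296
(4,1): OLD=3388872002453/34359738368 → NEW=0, ERR=3388872002453/34359738368
(4,2): OLD=277455756085493/1099511627776 → NEW=255, ERR=-2919708997387/1099511627776
(4,3): OLD=4598046792068675/17592186044416 → NEW=255, ERR=112039350742595/17592186044416
(5,0): OLD=25730458667991/549755813888 → NEW=0, ERR=25730458667991/549755813888
(5,1): OLD=2756032449430721/17592186044416 → NEW=255, ERR=-1729974991895359/17592186044416
(5,2): OLD=1271087176220437/8796093022208 → NEW=255, ERR=-971916544442603/8796093022208
(5,3): OLD=58682768848775621/281474976710656 → NEW=255, ERR=-13093350212441659/281474976710656
Output grid:
  Row 0: ..##  (2 black, running=2)
  Row 1: .#.#  (2 black, running=4)
  Row 2: ..##  (2 black, running=6)
  Row 3: .#.#  (2 black, running=8)
  Row 4: ..##  (2 black, running=10)
  Row 5: .###  (1 black, running=11)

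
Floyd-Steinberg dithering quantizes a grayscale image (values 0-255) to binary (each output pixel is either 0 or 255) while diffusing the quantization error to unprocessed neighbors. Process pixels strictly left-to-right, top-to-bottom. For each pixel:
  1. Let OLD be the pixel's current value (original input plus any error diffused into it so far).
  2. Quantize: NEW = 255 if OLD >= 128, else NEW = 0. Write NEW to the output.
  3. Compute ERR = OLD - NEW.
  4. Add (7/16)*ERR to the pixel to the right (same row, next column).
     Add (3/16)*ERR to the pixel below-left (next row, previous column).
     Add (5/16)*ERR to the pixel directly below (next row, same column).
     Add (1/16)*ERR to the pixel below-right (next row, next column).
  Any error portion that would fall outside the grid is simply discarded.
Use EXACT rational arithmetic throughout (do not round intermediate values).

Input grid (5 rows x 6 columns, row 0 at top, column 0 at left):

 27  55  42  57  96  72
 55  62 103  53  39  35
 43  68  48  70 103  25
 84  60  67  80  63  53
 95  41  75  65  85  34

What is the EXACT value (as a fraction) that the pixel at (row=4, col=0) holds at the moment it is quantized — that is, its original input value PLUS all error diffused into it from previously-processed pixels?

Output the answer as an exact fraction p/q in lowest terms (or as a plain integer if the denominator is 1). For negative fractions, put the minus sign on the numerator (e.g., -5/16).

(0,0): OLD=27 → NEW=0, ERR=27
(0,1): OLD=1069/16 → NEW=0, ERR=1069/16
(0,2): OLD=18235/256 → NEW=0, ERR=18235/256
(0,3): OLD=361117/4096 → NEW=0, ERR=361117/4096
(0,4): OLD=8819275/65536 → NEW=255, ERR=-7892405/65536
(0,5): OLD=20250637/1048576 → NEW=0, ERR=20250637/1048576
(1,0): OLD=19447/256 → NEW=0, ERR=19447/256
(1,1): OLD=268609/2048 → NEW=255, ERR=-253631/2048
(1,2): OLD=6015189/65536 → NEW=0, ERR=6015189/65536
(1,3): OLD=26890289/262144 → NEW=0, ERR=26890289/262144
(1,4): OLD=929044979/16777216 → NEW=0, ERR=929044979/16777216
(1,5): OLD=15498151093/268435456 → NEW=0, ERR=15498151093/268435456
(2,0): OLD=1426011/32768 → NEW=0, ERR=1426011/32768
(2,1): OLD=73710361/1048576 → NEW=0, ERR=73710361/1048576
(2,2): OLD=1995318411/16777216 → NEW=0, ERR=1995318411/16777216
(2,3): OLD=22844813299/134217728 → NEW=255, ERR=-11380707341/134217728
(2,4): OLD=431405436249/4294967296 → NEW=0, ERR=431405436249/4294967296
(2,5): OLD=6215512574207/68719476736 → NEW=0, ERR=6215512574207/68719476736
(3,0): OLD=1858578987/16777216 → NEW=0, ERR=1858578987/16777216
(3,1): OLD=20864541007/134217728 → NEW=255, ERR=-13360979633/134217728
(3,2): OLD=52730043805/1073741824 → NEW=0, ERR=52730043805/1073741824
(3,3): OLD=6958104012823/68719476736 → NEW=0, ERR=6958104012823/68719476736
(3,4): OLD=82654005551799/549755813888 → NEW=255, ERR=-57533726989641/549755813888
(3,5): OLD=367297240057689/8796093022208 → NEW=0, ERR=367297240057689/8796093022208
(4,0): OLD=238271167141/2147483648 → NEW=0, ERR=238271167141/2147483648
Target (4,0): original=95, with diffused error = 238271167141/2147483648

Answer: 238271167141/2147483648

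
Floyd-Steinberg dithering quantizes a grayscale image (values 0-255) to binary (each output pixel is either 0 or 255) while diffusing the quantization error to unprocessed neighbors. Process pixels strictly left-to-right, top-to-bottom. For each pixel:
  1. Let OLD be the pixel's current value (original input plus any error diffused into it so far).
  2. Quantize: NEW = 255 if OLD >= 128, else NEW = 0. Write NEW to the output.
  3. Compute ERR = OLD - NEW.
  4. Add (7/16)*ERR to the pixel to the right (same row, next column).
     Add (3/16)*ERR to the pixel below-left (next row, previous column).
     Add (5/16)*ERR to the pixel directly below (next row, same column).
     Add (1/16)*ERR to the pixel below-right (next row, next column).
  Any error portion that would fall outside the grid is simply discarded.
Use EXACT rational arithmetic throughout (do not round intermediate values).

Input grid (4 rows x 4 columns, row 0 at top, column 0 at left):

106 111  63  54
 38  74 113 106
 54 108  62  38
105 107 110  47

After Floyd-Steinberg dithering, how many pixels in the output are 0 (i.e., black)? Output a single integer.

Answer: 12

Derivation:
(0,0): OLD=106 → NEW=0, ERR=106
(0,1): OLD=1259/8 → NEW=255, ERR=-781/8
(0,2): OLD=2597/128 → NEW=0, ERR=2597/128
(0,3): OLD=128771/2048 → NEW=0, ERR=128771/2048
(1,0): OLD=6761/128 → NEW=0, ERR=6761/128
(1,1): OLD=78879/1024 → NEW=0, ERR=78879/1024
(1,2): OLD=5201227/32768 → NEW=255, ERR=-3154613/32768
(1,3): OLD=44458749/524288 → NEW=0, ERR=44458749/524288
(2,0): OLD=1391813/16384 → NEW=0, ERR=1391813/16384
(2,1): OLD=80996103/524288 → NEW=255, ERR=-52697337/524288
(2,2): OLD=9075699/1048576 → NEW=0, ERR=9075699/1048576
(2,3): OLD=1044703975/16777216 → NEW=0, ERR=1044703975/16777216
(3,0): OLD=945401909/8388608 → NEW=0, ERR=945401909/8388608
(3,1): OLD=17693748331/134217728 → NEW=255, ERR=-16531772309/134217728
(3,2): OLD=137891619605/2147483648 → NEW=0, ERR=137891619605/2147483648
(3,3): OLD=3267346616083/34359738368 → NEW=0, ERR=3267346616083/34359738368
Output grid:
  Row 0: .#..  (3 black, running=3)
  Row 1: ..#.  (3 black, running=6)
  Row 2: .#..  (3 black, running=9)
  Row 3: .#..  (3 black, running=12)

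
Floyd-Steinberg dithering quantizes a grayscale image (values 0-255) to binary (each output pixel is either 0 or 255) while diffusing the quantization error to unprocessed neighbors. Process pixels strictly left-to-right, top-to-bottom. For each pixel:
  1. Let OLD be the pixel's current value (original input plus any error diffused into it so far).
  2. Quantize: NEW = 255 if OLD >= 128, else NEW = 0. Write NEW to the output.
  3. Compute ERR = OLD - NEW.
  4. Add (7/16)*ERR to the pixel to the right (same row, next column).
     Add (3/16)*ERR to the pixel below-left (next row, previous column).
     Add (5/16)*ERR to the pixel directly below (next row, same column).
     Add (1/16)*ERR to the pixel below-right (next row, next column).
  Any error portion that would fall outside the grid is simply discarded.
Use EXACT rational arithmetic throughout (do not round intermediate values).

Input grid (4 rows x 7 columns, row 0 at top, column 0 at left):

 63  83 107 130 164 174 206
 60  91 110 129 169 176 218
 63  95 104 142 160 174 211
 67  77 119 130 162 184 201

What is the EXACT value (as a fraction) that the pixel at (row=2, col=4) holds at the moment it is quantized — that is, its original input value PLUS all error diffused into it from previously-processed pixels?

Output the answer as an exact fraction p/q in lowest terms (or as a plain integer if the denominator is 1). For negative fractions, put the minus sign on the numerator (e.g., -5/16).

Answer: 223129608423/1073741824

Derivation:
(0,0): OLD=63 → NEW=0, ERR=63
(0,1): OLD=1769/16 → NEW=0, ERR=1769/16
(0,2): OLD=39775/256 → NEW=255, ERR=-25505/256
(0,3): OLD=353945/4096 → NEW=0, ERR=353945/4096
(0,4): OLD=13225519/65536 → NEW=255, ERR=-3486161/65536
(0,5): OLD=158049097/1048576 → NEW=255, ERR=-109337783/1048576
(0,6): OLD=2690742015/16777216 → NEW=255, ERR=-1587448065/16777216
(1,0): OLD=25707/256 → NEW=0, ERR=25707/256
(1,1): OLD=316909/2048 → NEW=255, ERR=-205331/2048
(1,2): OLD=3808625/65536 → NEW=0, ERR=3808625/65536
(1,3): OLD=43313629/262144 → NEW=255, ERR=-23533091/262144
(1,4): OLD=1660126647/16777216 → NEW=0, ERR=1660126647/16777216
(1,5): OLD=22231851367/134217728 → NEW=255, ERR=-11993669273/134217728
(1,6): OLD=306702591529/2147483648 → NEW=255, ERR=-240905738711/2147483648
(2,0): OLD=2476671/32768 → NEW=0, ERR=2476671/32768
(2,1): OLD=119442021/1048576 → NEW=0, ERR=119442021/1048576
(2,2): OLD=2498088047/16777216 → NEW=255, ERR=-1780102033/16777216
(2,3): OLD=12040959671/134217728 → NEW=0, ERR=12040959671/134217728
(2,4): OLD=223129608423/1073741824 → NEW=255, ERR=-50674556697/1073741824
Target (2,4): original=160, with diffused error = 223129608423/1073741824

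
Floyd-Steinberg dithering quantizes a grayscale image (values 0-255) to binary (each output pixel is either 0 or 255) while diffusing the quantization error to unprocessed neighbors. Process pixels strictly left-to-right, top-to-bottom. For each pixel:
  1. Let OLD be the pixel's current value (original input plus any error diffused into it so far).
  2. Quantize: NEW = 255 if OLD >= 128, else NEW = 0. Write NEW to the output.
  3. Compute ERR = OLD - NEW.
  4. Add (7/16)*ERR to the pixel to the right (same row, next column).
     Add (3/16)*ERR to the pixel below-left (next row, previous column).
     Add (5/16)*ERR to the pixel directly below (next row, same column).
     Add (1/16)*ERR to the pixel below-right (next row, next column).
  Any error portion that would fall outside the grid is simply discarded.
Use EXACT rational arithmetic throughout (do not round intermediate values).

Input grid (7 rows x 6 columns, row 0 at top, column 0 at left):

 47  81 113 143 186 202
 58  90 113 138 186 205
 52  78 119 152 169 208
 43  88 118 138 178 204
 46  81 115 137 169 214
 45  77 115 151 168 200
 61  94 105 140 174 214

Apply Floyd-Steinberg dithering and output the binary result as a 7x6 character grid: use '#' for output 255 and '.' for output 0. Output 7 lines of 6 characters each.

(0,0): OLD=47 → NEW=0, ERR=47
(0,1): OLD=1625/16 → NEW=0, ERR=1625/16
(0,2): OLD=40303/256 → NEW=255, ERR=-24977/256
(0,3): OLD=410889/4096 → NEW=0, ERR=410889/4096
(0,4): OLD=15065919/65536 → NEW=255, ERR=-1645761/65536
(0,5): OLD=200292025/1048576 → NEW=255, ERR=-67094855/1048576
(1,0): OLD=23483/256 → NEW=0, ERR=23483/256
(1,1): OLD=300061/2048 → NEW=255, ERR=-222179/2048
(1,2): OLD=3945569/65536 → NEW=0, ERR=3945569/65536
(1,3): OLD=48465549/262144 → NEW=255, ERR=-18381171/262144
(1,4): OLD=2378131527/16777216 → NEW=255, ERR=-1900058553/16777216
(1,5): OLD=35939955393/268435456 → NEW=255, ERR=-32511085887/268435456
(2,0): OLD=1976719/32768 → NEW=0, ERR=1976719/32768
(2,1): OLD=91762709/1048576 → NEW=0, ERR=91762709/1048576
(2,2): OLD=2620143487/16777216 → NEW=255, ERR=-1658046593/16777216
(2,3): OLD=9311889223/134217728 → NEW=0, ERR=9311889223/134217728
(2,4): OLD=587855661141/4294967296 → NEW=255, ERR=-507360999339/4294967296
(2,5): OLD=7654822305187/68719476736 → NEW=0, ERR=7654822305187/68719476736
(3,0): OLD=1312983455/16777216 → NEW=0, ERR=1312983455/16777216
(3,1): OLD=18096080691/134217728 → NEW=255, ERR=-16129439949/134217728
(3,2): OLD=56928210761/1073741824 → NEW=0, ERR=56928210761/1073741824
(3,3): OLD=10620637040731/68719476736 → NEW=255, ERR=-6902829526949/68719476736
(3,4): OLD=67268268653051/549755813888 → NEW=0, ERR=67268268653051/549755813888
(3,5): OLD=2506531541393877/8796093022208 → NEW=255, ERR=263527820730837/8796093022208
(4,0): OLD=102915266161/2147483648 → NEW=0, ERR=102915266161/2147483648
(4,1): OLD=2722821621821/34359738368 → NEW=0, ERR=2722821621821/34359738368
(4,2): OLD=153813605508519/1099511627776 → NEW=255, ERR=-126561859574361/1099511627776
(4,3): OLD=1433874208646115/17592186044416 → NEW=0, ERR=1433874208646115/17592186044416
(4,4): OLD=68183356074597907/281474976710656 → NEW=255, ERR=-3592762986619373/281474976710656
(4,5): OLD=1015226784218246565/4503599627370496 → NEW=255, ERR=-133191120761229915/4503599627370496
(5,0): OLD=41140697783303/549755813888 → NEW=0, ERR=41140697783303/549755813888
(5,1): OLD=2039226591428983/17592186044416 → NEW=0, ERR=2039226591428983/17592186044416
(5,2): OLD=21107483496045069/140737488355328 → NEW=255, ERR=-14780576034563571/140737488355328
(5,3): OLD=544647290929849567/4503599627370496 → NEW=0, ERR=544647290929849567/4503599627370496
(5,4): OLD=1949785528885125759/9007199254740992 → NEW=255, ERR=-347050281073827201/9007199254740992
(5,5): OLD=24946806024470264907/144115188075855872 → NEW=255, ERR=-11802566934872982453/144115188075855872
(6,0): OLD=29870164998965445/281474976710656 → NEW=0, ERR=29870164998965445/281474976710656
(6,1): OLD=727948228337573089/4503599627370496 → NEW=255, ERR=-420469676641903391/4503599627370496
(6,2): OLD=1103462838038576633/18014398509481984 → NEW=0, ERR=1103462838038576633/18014398509481984
(6,3): OLD=54995222927239571637/288230376151711744 → NEW=255, ERR=-18503522991446923083/288230376151711744
(6,4): OLD=581422686304697159125/4611686018427387904 → NEW=0, ERR=581422686304697159125/4611686018427387904
(6,5): OLD=17794271277738779577779/73786976294838206464 → NEW=255, ERR=-1021407677444963070541/73786976294838206464
Row 0: ..#.##
Row 1: .#.###
Row 2: ..#.#.
Row 3: .#.#.#
Row 4: ..#.##
Row 5: ..#.##
Row 6: .#.#.#

Answer: ..#.##
.#.###
..#.#.
.#.#.#
..#.##
..#.##
.#.#.#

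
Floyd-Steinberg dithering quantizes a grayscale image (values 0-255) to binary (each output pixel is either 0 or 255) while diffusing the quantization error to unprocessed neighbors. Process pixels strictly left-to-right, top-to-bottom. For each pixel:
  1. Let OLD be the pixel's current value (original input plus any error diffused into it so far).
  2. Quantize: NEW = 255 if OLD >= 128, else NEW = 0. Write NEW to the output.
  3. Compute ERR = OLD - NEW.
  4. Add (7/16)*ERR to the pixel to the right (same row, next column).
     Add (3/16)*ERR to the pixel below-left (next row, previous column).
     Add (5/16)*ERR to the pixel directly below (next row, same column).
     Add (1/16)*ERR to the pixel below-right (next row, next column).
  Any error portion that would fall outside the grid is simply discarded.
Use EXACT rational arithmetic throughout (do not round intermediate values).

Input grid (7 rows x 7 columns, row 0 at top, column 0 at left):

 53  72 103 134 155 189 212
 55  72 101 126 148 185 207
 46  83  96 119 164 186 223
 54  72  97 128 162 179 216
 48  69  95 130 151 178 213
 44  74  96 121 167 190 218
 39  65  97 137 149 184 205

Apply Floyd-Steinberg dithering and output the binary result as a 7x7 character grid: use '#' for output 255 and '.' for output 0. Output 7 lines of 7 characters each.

(0,0): OLD=53 → NEW=0, ERR=53
(0,1): OLD=1523/16 → NEW=0, ERR=1523/16
(0,2): OLD=37029/256 → NEW=255, ERR=-28251/256
(0,3): OLD=351107/4096 → NEW=0, ERR=351107/4096
(0,4): OLD=12615829/65536 → NEW=255, ERR=-4095851/65536
(0,5): OLD=169509907/1048576 → NEW=255, ERR=-97876973/1048576
(0,6): OLD=2871630981/16777216 → NEW=255, ERR=-1406559099/16777216
(1,0): OLD=22889/256 → NEW=0, ERR=22889/256
(1,1): OLD=252895/2048 → NEW=0, ERR=252895/2048
(1,2): OLD=9342795/65536 → NEW=255, ERR=-7368885/65536
(1,3): OLD=22276783/262144 → NEW=0, ERR=22276783/262144
(1,4): OLD=2575362285/16777216 → NEW=255, ERR=-1702827795/16777216
(1,5): OLD=12321195901/134217728 → NEW=0, ERR=12321195901/134217728
(1,6): OLD=461986869939/2147483648 → NEW=255, ERR=-85621460301/2147483648
(2,0): OLD=3181573/32768 → NEW=0, ERR=3181573/32768
(2,1): OLD=155789959/1048576 → NEW=255, ERR=-111596921/1048576
(2,2): OLD=636727125/16777216 → NEW=0, ERR=636727125/16777216
(2,3): OLD=18267280877/134217728 → NEW=255, ERR=-15958239763/134217728
(2,4): OLD=110367914365/1073741824 → NEW=0, ERR=110367914365/1073741824
(2,5): OLD=8446931470975/34359738368 → NEW=255, ERR=-314801812865/34359738368
(2,6): OLD=116696443133545/549755813888 → NEW=255, ERR=-23491289407895/549755813888
(3,0): OLD=1080230581/16777216 → NEW=0, ERR=1080230581/16777216
(3,1): OLD=10750179985/134217728 → NEW=0, ERR=10750179985/134217728
(3,2): OLD=123433566787/1073741824 → NEW=0, ERR=123433566787/1073741824
(3,3): OLD=699145727909/4294967296 → NEW=255, ERR=-396070932571/4294967296
(3,4): OLD=79509621106357/549755813888 → NEW=255, ERR=-60678111435083/549755813888
(3,5): OLD=555302114915823/4398046511104 → NEW=0, ERR=555302114915823/4398046511104
(3,6): OLD=18106817338423665/70368744177664 → NEW=255, ERR=162787573119345/70368744177664
(4,0): OLD=178538978299/2147483648 → NEW=0, ERR=178538978299/2147483648
(4,1): OLD=5359480109375/34359738368 → NEW=255, ERR=-3402253174465/34359738368
(4,2): OLD=41406744478481/549755813888 → NEW=0, ERR=41406744478481/549755813888
(4,3): OLD=530508779640331/4398046511104 → NEW=0, ERR=530508779640331/4398046511104
(4,4): OLD=6586223540350513/35184372088832 → NEW=255, ERR=-2385791342301647/35184372088832
(4,5): OLD=204154838274697265/1125899906842624 → NEW=255, ERR=-82949637970171855/1125899906842624
(4,6): OLD=3411599763996457895/18014398509481984 → NEW=255, ERR=-1182071855921448025/18014398509481984
(5,0): OLD=28265614551597/549755813888 → NEW=0, ERR=28265614551597/549755813888
(5,1): OLD=373258071713679/4398046511104 → NEW=0, ERR=373258071713679/4398046511104
(5,2): OLD=6090256827390105/35184372088832 → NEW=255, ERR=-2881758055262055/35184372088832
(5,3): OLD=32328823391237725/281474976710656 → NEW=0, ERR=32328823391237725/281474976710656
(5,4): OLD=3418846324947293279/18014398509481984 → NEW=255, ERR=-1174825294970612641/18014398509481984
(5,5): OLD=17568141315697203567/144115188075855872 → NEW=0, ERR=17568141315697203567/144115188075855872
(5,6): OLD=567750337321425788065/2305843009213693952 → NEW=255, ERR=-20239630028066169695/2305843009213693952
(6,0): OLD=4994779820133813/70368744177664 → NEW=0, ERR=4994779820133813/70368744177664
(6,1): OLD=124335048753833657/1125899906842624 → NEW=0, ERR=124335048753833657/1125899906842624
(6,2): OLD=2640160654908213771/18014398509481984 → NEW=255, ERR=-1953510965009692149/18014398509481984
(6,3): OLD=15579136126853362901/144115188075855872 → NEW=0, ERR=15579136126853362901/144115188075855872
(6,4): OLD=59361041373174344927/288230376151711744 → NEW=255, ERR=-14137704545512149793/288230376151711744
(6,5): OLD=7191045141991773964507/36893488147419103232 → NEW=255, ERR=-2216794335600097359653/36893488147419103232
(6,6): OLD=108371354548907167620941/590295810358705651712 → NEW=255, ERR=-42154077092562773565619/590295810358705651712
Row 0: ..#.###
Row 1: ..#.#.#
Row 2: .#.#.##
Row 3: ...##.#
Row 4: .#..###
Row 5: ..#.#.#
Row 6: ..#.###

Answer: ..#.###
..#.#.#
.#.#.##
...##.#
.#..###
..#.#.#
..#.###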